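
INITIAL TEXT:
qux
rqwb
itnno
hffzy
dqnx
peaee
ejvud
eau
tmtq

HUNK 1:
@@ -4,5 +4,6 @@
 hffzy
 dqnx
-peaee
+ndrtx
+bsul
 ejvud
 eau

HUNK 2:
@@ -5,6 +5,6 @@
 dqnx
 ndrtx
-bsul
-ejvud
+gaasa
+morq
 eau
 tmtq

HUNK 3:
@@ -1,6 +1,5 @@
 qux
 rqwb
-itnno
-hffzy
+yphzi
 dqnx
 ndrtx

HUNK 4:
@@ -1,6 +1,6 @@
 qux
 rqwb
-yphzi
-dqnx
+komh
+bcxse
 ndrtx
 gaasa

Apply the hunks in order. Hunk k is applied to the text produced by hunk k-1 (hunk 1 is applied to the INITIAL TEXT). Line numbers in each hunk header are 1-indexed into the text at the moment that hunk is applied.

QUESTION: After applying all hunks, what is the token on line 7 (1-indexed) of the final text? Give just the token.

Answer: morq

Derivation:
Hunk 1: at line 4 remove [peaee] add [ndrtx,bsul] -> 10 lines: qux rqwb itnno hffzy dqnx ndrtx bsul ejvud eau tmtq
Hunk 2: at line 5 remove [bsul,ejvud] add [gaasa,morq] -> 10 lines: qux rqwb itnno hffzy dqnx ndrtx gaasa morq eau tmtq
Hunk 3: at line 1 remove [itnno,hffzy] add [yphzi] -> 9 lines: qux rqwb yphzi dqnx ndrtx gaasa morq eau tmtq
Hunk 4: at line 1 remove [yphzi,dqnx] add [komh,bcxse] -> 9 lines: qux rqwb komh bcxse ndrtx gaasa morq eau tmtq
Final line 7: morq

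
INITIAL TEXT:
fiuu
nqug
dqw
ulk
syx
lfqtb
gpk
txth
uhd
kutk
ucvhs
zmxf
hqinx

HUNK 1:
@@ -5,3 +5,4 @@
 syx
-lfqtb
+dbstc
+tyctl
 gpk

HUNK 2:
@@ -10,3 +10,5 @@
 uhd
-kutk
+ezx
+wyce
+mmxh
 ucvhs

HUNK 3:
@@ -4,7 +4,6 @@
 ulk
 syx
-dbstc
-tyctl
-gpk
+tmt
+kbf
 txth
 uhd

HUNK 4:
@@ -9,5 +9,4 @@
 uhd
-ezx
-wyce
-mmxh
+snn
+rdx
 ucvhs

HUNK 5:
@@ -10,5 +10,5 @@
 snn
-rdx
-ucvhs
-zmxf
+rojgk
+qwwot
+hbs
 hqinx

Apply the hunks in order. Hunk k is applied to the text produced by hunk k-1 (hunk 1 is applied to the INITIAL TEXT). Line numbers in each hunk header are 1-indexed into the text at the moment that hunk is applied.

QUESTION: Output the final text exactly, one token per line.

Answer: fiuu
nqug
dqw
ulk
syx
tmt
kbf
txth
uhd
snn
rojgk
qwwot
hbs
hqinx

Derivation:
Hunk 1: at line 5 remove [lfqtb] add [dbstc,tyctl] -> 14 lines: fiuu nqug dqw ulk syx dbstc tyctl gpk txth uhd kutk ucvhs zmxf hqinx
Hunk 2: at line 10 remove [kutk] add [ezx,wyce,mmxh] -> 16 lines: fiuu nqug dqw ulk syx dbstc tyctl gpk txth uhd ezx wyce mmxh ucvhs zmxf hqinx
Hunk 3: at line 4 remove [dbstc,tyctl,gpk] add [tmt,kbf] -> 15 lines: fiuu nqug dqw ulk syx tmt kbf txth uhd ezx wyce mmxh ucvhs zmxf hqinx
Hunk 4: at line 9 remove [ezx,wyce,mmxh] add [snn,rdx] -> 14 lines: fiuu nqug dqw ulk syx tmt kbf txth uhd snn rdx ucvhs zmxf hqinx
Hunk 5: at line 10 remove [rdx,ucvhs,zmxf] add [rojgk,qwwot,hbs] -> 14 lines: fiuu nqug dqw ulk syx tmt kbf txth uhd snn rojgk qwwot hbs hqinx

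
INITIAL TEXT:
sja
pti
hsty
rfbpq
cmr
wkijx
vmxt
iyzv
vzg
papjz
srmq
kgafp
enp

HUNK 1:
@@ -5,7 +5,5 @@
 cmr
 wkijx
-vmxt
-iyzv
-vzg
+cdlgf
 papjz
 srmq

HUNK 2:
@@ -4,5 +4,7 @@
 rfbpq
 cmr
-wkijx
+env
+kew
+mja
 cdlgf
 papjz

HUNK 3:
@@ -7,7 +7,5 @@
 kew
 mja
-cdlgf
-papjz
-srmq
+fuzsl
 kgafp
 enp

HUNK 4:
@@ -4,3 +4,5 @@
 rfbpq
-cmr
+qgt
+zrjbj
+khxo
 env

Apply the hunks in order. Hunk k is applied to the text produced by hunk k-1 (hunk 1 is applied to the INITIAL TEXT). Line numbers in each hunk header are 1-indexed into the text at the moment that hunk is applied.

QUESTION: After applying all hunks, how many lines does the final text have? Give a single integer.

Answer: 13

Derivation:
Hunk 1: at line 5 remove [vmxt,iyzv,vzg] add [cdlgf] -> 11 lines: sja pti hsty rfbpq cmr wkijx cdlgf papjz srmq kgafp enp
Hunk 2: at line 4 remove [wkijx] add [env,kew,mja] -> 13 lines: sja pti hsty rfbpq cmr env kew mja cdlgf papjz srmq kgafp enp
Hunk 3: at line 7 remove [cdlgf,papjz,srmq] add [fuzsl] -> 11 lines: sja pti hsty rfbpq cmr env kew mja fuzsl kgafp enp
Hunk 4: at line 4 remove [cmr] add [qgt,zrjbj,khxo] -> 13 lines: sja pti hsty rfbpq qgt zrjbj khxo env kew mja fuzsl kgafp enp
Final line count: 13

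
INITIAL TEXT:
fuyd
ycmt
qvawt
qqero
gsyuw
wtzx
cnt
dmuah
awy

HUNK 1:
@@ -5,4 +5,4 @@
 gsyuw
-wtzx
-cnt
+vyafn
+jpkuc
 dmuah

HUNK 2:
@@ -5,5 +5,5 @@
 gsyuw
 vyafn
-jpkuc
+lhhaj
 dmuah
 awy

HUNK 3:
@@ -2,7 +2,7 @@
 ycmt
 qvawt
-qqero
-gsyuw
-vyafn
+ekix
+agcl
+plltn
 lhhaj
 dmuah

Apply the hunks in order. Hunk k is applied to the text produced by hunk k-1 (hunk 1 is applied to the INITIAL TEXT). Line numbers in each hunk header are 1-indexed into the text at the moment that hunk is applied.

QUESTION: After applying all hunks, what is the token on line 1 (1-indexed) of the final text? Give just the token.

Answer: fuyd

Derivation:
Hunk 1: at line 5 remove [wtzx,cnt] add [vyafn,jpkuc] -> 9 lines: fuyd ycmt qvawt qqero gsyuw vyafn jpkuc dmuah awy
Hunk 2: at line 5 remove [jpkuc] add [lhhaj] -> 9 lines: fuyd ycmt qvawt qqero gsyuw vyafn lhhaj dmuah awy
Hunk 3: at line 2 remove [qqero,gsyuw,vyafn] add [ekix,agcl,plltn] -> 9 lines: fuyd ycmt qvawt ekix agcl plltn lhhaj dmuah awy
Final line 1: fuyd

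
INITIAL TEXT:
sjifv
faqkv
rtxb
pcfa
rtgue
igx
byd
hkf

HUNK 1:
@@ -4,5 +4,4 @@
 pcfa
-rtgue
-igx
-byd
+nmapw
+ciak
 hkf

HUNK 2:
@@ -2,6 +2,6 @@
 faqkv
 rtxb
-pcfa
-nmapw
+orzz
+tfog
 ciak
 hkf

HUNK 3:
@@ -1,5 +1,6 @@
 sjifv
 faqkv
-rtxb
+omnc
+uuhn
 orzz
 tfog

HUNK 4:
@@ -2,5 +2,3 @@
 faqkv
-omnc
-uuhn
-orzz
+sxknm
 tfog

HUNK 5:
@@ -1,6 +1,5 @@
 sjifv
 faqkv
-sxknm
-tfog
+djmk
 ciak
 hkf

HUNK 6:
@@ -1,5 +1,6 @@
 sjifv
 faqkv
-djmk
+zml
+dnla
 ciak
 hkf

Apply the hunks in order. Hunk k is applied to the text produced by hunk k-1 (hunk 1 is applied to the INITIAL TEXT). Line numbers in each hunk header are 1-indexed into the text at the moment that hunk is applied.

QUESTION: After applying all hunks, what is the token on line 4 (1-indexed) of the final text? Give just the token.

Hunk 1: at line 4 remove [rtgue,igx,byd] add [nmapw,ciak] -> 7 lines: sjifv faqkv rtxb pcfa nmapw ciak hkf
Hunk 2: at line 2 remove [pcfa,nmapw] add [orzz,tfog] -> 7 lines: sjifv faqkv rtxb orzz tfog ciak hkf
Hunk 3: at line 1 remove [rtxb] add [omnc,uuhn] -> 8 lines: sjifv faqkv omnc uuhn orzz tfog ciak hkf
Hunk 4: at line 2 remove [omnc,uuhn,orzz] add [sxknm] -> 6 lines: sjifv faqkv sxknm tfog ciak hkf
Hunk 5: at line 1 remove [sxknm,tfog] add [djmk] -> 5 lines: sjifv faqkv djmk ciak hkf
Hunk 6: at line 1 remove [djmk] add [zml,dnla] -> 6 lines: sjifv faqkv zml dnla ciak hkf
Final line 4: dnla

Answer: dnla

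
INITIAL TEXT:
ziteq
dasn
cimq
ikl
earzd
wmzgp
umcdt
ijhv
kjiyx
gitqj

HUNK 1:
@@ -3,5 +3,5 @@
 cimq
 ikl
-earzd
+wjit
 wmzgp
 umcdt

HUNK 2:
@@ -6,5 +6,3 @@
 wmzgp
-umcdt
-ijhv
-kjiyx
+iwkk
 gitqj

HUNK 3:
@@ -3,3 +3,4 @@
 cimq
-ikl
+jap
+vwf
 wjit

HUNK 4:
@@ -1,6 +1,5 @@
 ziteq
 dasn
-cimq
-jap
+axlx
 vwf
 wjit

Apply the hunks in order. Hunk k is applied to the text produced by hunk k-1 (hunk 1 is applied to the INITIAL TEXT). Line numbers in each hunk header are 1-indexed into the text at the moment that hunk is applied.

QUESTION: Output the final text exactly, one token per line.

Hunk 1: at line 3 remove [earzd] add [wjit] -> 10 lines: ziteq dasn cimq ikl wjit wmzgp umcdt ijhv kjiyx gitqj
Hunk 2: at line 6 remove [umcdt,ijhv,kjiyx] add [iwkk] -> 8 lines: ziteq dasn cimq ikl wjit wmzgp iwkk gitqj
Hunk 3: at line 3 remove [ikl] add [jap,vwf] -> 9 lines: ziteq dasn cimq jap vwf wjit wmzgp iwkk gitqj
Hunk 4: at line 1 remove [cimq,jap] add [axlx] -> 8 lines: ziteq dasn axlx vwf wjit wmzgp iwkk gitqj

Answer: ziteq
dasn
axlx
vwf
wjit
wmzgp
iwkk
gitqj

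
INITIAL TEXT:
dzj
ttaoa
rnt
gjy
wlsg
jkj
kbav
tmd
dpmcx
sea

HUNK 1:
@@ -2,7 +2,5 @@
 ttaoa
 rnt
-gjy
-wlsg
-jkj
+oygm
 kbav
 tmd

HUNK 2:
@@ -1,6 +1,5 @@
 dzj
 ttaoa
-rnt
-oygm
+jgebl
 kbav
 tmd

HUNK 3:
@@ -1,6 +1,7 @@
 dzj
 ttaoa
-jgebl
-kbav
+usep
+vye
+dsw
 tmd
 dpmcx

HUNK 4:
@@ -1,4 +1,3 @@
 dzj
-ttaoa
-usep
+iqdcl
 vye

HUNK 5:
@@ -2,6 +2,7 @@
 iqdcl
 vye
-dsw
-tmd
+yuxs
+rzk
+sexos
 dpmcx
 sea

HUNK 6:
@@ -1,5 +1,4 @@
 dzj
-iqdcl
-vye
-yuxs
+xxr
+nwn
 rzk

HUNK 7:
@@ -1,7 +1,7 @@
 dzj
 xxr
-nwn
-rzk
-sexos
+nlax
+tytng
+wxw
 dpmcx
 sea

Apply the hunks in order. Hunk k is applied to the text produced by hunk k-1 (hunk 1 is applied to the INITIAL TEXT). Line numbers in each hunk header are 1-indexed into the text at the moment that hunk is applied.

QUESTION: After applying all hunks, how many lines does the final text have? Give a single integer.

Hunk 1: at line 2 remove [gjy,wlsg,jkj] add [oygm] -> 8 lines: dzj ttaoa rnt oygm kbav tmd dpmcx sea
Hunk 2: at line 1 remove [rnt,oygm] add [jgebl] -> 7 lines: dzj ttaoa jgebl kbav tmd dpmcx sea
Hunk 3: at line 1 remove [jgebl,kbav] add [usep,vye,dsw] -> 8 lines: dzj ttaoa usep vye dsw tmd dpmcx sea
Hunk 4: at line 1 remove [ttaoa,usep] add [iqdcl] -> 7 lines: dzj iqdcl vye dsw tmd dpmcx sea
Hunk 5: at line 2 remove [dsw,tmd] add [yuxs,rzk,sexos] -> 8 lines: dzj iqdcl vye yuxs rzk sexos dpmcx sea
Hunk 6: at line 1 remove [iqdcl,vye,yuxs] add [xxr,nwn] -> 7 lines: dzj xxr nwn rzk sexos dpmcx sea
Hunk 7: at line 1 remove [nwn,rzk,sexos] add [nlax,tytng,wxw] -> 7 lines: dzj xxr nlax tytng wxw dpmcx sea
Final line count: 7

Answer: 7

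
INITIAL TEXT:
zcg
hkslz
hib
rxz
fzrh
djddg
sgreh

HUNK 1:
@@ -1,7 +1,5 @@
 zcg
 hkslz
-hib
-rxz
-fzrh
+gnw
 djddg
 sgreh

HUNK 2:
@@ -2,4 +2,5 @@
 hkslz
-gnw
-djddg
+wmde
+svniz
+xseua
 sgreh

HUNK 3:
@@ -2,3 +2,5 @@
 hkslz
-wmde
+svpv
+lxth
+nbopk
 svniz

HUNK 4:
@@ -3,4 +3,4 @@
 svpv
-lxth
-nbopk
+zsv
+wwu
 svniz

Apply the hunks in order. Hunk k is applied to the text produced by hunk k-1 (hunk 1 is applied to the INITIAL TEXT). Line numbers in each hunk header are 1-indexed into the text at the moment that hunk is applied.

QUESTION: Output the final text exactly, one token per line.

Answer: zcg
hkslz
svpv
zsv
wwu
svniz
xseua
sgreh

Derivation:
Hunk 1: at line 1 remove [hib,rxz,fzrh] add [gnw] -> 5 lines: zcg hkslz gnw djddg sgreh
Hunk 2: at line 2 remove [gnw,djddg] add [wmde,svniz,xseua] -> 6 lines: zcg hkslz wmde svniz xseua sgreh
Hunk 3: at line 2 remove [wmde] add [svpv,lxth,nbopk] -> 8 lines: zcg hkslz svpv lxth nbopk svniz xseua sgreh
Hunk 4: at line 3 remove [lxth,nbopk] add [zsv,wwu] -> 8 lines: zcg hkslz svpv zsv wwu svniz xseua sgreh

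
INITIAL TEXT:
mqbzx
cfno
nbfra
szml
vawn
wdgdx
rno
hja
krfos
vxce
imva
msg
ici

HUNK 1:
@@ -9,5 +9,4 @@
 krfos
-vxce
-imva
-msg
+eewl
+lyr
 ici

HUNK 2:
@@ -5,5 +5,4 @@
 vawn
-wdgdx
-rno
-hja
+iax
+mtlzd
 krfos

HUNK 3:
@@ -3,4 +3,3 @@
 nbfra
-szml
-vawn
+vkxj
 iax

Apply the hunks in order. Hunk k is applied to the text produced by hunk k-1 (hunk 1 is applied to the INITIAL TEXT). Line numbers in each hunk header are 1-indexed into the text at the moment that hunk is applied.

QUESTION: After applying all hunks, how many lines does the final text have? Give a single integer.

Hunk 1: at line 9 remove [vxce,imva,msg] add [eewl,lyr] -> 12 lines: mqbzx cfno nbfra szml vawn wdgdx rno hja krfos eewl lyr ici
Hunk 2: at line 5 remove [wdgdx,rno,hja] add [iax,mtlzd] -> 11 lines: mqbzx cfno nbfra szml vawn iax mtlzd krfos eewl lyr ici
Hunk 3: at line 3 remove [szml,vawn] add [vkxj] -> 10 lines: mqbzx cfno nbfra vkxj iax mtlzd krfos eewl lyr ici
Final line count: 10

Answer: 10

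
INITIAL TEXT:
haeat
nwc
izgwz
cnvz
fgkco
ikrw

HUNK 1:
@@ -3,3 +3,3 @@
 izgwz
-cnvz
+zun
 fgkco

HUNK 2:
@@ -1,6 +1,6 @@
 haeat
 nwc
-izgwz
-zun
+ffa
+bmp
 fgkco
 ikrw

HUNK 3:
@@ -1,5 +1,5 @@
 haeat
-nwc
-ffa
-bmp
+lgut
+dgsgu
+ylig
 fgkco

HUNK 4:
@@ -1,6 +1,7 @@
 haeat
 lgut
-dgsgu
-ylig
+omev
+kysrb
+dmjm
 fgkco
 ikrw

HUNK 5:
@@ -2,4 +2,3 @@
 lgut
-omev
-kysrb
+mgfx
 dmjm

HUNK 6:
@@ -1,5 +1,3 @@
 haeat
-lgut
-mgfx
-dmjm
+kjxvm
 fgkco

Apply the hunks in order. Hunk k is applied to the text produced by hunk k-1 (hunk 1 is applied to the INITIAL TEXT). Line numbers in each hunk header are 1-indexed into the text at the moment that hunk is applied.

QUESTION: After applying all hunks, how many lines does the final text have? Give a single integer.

Answer: 4

Derivation:
Hunk 1: at line 3 remove [cnvz] add [zun] -> 6 lines: haeat nwc izgwz zun fgkco ikrw
Hunk 2: at line 1 remove [izgwz,zun] add [ffa,bmp] -> 6 lines: haeat nwc ffa bmp fgkco ikrw
Hunk 3: at line 1 remove [nwc,ffa,bmp] add [lgut,dgsgu,ylig] -> 6 lines: haeat lgut dgsgu ylig fgkco ikrw
Hunk 4: at line 1 remove [dgsgu,ylig] add [omev,kysrb,dmjm] -> 7 lines: haeat lgut omev kysrb dmjm fgkco ikrw
Hunk 5: at line 2 remove [omev,kysrb] add [mgfx] -> 6 lines: haeat lgut mgfx dmjm fgkco ikrw
Hunk 6: at line 1 remove [lgut,mgfx,dmjm] add [kjxvm] -> 4 lines: haeat kjxvm fgkco ikrw
Final line count: 4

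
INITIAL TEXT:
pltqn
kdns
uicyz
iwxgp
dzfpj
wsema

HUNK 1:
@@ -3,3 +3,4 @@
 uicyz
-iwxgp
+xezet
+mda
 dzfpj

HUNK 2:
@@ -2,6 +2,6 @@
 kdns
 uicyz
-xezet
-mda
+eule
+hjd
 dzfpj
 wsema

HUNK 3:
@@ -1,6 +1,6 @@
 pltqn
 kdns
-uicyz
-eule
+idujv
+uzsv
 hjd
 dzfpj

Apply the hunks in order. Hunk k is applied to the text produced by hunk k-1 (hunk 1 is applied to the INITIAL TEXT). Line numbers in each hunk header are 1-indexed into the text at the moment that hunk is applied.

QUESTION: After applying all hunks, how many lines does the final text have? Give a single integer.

Answer: 7

Derivation:
Hunk 1: at line 3 remove [iwxgp] add [xezet,mda] -> 7 lines: pltqn kdns uicyz xezet mda dzfpj wsema
Hunk 2: at line 2 remove [xezet,mda] add [eule,hjd] -> 7 lines: pltqn kdns uicyz eule hjd dzfpj wsema
Hunk 3: at line 1 remove [uicyz,eule] add [idujv,uzsv] -> 7 lines: pltqn kdns idujv uzsv hjd dzfpj wsema
Final line count: 7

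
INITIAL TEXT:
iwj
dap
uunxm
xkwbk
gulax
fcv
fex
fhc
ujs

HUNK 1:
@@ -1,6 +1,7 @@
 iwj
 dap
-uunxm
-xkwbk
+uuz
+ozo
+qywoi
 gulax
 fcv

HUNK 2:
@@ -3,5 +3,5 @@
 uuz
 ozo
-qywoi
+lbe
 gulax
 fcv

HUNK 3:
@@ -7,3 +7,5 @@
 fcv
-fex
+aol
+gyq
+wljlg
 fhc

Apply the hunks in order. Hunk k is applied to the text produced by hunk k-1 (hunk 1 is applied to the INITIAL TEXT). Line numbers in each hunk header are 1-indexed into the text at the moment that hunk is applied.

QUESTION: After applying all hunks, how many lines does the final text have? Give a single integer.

Answer: 12

Derivation:
Hunk 1: at line 1 remove [uunxm,xkwbk] add [uuz,ozo,qywoi] -> 10 lines: iwj dap uuz ozo qywoi gulax fcv fex fhc ujs
Hunk 2: at line 3 remove [qywoi] add [lbe] -> 10 lines: iwj dap uuz ozo lbe gulax fcv fex fhc ujs
Hunk 3: at line 7 remove [fex] add [aol,gyq,wljlg] -> 12 lines: iwj dap uuz ozo lbe gulax fcv aol gyq wljlg fhc ujs
Final line count: 12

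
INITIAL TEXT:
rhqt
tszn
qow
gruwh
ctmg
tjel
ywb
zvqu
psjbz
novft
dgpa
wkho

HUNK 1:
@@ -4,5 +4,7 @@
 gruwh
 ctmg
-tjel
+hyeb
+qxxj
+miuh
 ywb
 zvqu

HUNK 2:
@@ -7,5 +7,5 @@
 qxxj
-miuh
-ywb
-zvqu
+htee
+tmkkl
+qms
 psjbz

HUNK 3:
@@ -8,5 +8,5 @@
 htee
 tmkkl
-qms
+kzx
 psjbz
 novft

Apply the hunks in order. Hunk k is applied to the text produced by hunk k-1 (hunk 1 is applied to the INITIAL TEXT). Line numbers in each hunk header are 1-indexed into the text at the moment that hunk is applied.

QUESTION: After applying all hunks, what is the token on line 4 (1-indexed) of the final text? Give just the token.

Answer: gruwh

Derivation:
Hunk 1: at line 4 remove [tjel] add [hyeb,qxxj,miuh] -> 14 lines: rhqt tszn qow gruwh ctmg hyeb qxxj miuh ywb zvqu psjbz novft dgpa wkho
Hunk 2: at line 7 remove [miuh,ywb,zvqu] add [htee,tmkkl,qms] -> 14 lines: rhqt tszn qow gruwh ctmg hyeb qxxj htee tmkkl qms psjbz novft dgpa wkho
Hunk 3: at line 8 remove [qms] add [kzx] -> 14 lines: rhqt tszn qow gruwh ctmg hyeb qxxj htee tmkkl kzx psjbz novft dgpa wkho
Final line 4: gruwh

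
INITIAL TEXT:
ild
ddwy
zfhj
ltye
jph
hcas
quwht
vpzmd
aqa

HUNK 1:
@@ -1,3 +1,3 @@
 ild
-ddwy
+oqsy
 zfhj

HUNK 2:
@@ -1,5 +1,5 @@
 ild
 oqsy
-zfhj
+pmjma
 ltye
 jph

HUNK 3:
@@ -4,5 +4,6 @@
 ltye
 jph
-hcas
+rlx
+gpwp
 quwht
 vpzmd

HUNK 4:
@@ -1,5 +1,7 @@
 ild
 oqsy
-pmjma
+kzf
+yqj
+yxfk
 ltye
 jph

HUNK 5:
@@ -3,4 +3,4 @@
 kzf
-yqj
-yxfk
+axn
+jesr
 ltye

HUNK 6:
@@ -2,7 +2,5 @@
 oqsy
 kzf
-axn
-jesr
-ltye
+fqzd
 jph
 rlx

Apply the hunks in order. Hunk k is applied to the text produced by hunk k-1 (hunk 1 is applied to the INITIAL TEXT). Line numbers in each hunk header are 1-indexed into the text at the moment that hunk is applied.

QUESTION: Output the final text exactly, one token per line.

Hunk 1: at line 1 remove [ddwy] add [oqsy] -> 9 lines: ild oqsy zfhj ltye jph hcas quwht vpzmd aqa
Hunk 2: at line 1 remove [zfhj] add [pmjma] -> 9 lines: ild oqsy pmjma ltye jph hcas quwht vpzmd aqa
Hunk 3: at line 4 remove [hcas] add [rlx,gpwp] -> 10 lines: ild oqsy pmjma ltye jph rlx gpwp quwht vpzmd aqa
Hunk 4: at line 1 remove [pmjma] add [kzf,yqj,yxfk] -> 12 lines: ild oqsy kzf yqj yxfk ltye jph rlx gpwp quwht vpzmd aqa
Hunk 5: at line 3 remove [yqj,yxfk] add [axn,jesr] -> 12 lines: ild oqsy kzf axn jesr ltye jph rlx gpwp quwht vpzmd aqa
Hunk 6: at line 2 remove [axn,jesr,ltye] add [fqzd] -> 10 lines: ild oqsy kzf fqzd jph rlx gpwp quwht vpzmd aqa

Answer: ild
oqsy
kzf
fqzd
jph
rlx
gpwp
quwht
vpzmd
aqa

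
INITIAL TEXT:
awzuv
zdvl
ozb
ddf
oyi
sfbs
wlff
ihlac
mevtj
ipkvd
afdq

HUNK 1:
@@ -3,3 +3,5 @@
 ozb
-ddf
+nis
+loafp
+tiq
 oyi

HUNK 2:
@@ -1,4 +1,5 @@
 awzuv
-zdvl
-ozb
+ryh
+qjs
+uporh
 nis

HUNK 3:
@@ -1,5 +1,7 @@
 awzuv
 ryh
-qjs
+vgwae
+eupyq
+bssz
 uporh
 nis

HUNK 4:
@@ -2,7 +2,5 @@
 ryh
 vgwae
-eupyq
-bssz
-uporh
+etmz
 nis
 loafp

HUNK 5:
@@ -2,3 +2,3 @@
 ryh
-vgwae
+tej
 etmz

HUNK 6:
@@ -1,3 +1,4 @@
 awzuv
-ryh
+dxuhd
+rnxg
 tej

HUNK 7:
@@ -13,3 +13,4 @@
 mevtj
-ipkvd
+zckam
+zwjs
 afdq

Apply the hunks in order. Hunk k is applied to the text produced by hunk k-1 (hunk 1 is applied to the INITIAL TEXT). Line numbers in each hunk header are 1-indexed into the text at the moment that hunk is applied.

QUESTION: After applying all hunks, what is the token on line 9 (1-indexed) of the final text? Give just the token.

Answer: oyi

Derivation:
Hunk 1: at line 3 remove [ddf] add [nis,loafp,tiq] -> 13 lines: awzuv zdvl ozb nis loafp tiq oyi sfbs wlff ihlac mevtj ipkvd afdq
Hunk 2: at line 1 remove [zdvl,ozb] add [ryh,qjs,uporh] -> 14 lines: awzuv ryh qjs uporh nis loafp tiq oyi sfbs wlff ihlac mevtj ipkvd afdq
Hunk 3: at line 1 remove [qjs] add [vgwae,eupyq,bssz] -> 16 lines: awzuv ryh vgwae eupyq bssz uporh nis loafp tiq oyi sfbs wlff ihlac mevtj ipkvd afdq
Hunk 4: at line 2 remove [eupyq,bssz,uporh] add [etmz] -> 14 lines: awzuv ryh vgwae etmz nis loafp tiq oyi sfbs wlff ihlac mevtj ipkvd afdq
Hunk 5: at line 2 remove [vgwae] add [tej] -> 14 lines: awzuv ryh tej etmz nis loafp tiq oyi sfbs wlff ihlac mevtj ipkvd afdq
Hunk 6: at line 1 remove [ryh] add [dxuhd,rnxg] -> 15 lines: awzuv dxuhd rnxg tej etmz nis loafp tiq oyi sfbs wlff ihlac mevtj ipkvd afdq
Hunk 7: at line 13 remove [ipkvd] add [zckam,zwjs] -> 16 lines: awzuv dxuhd rnxg tej etmz nis loafp tiq oyi sfbs wlff ihlac mevtj zckam zwjs afdq
Final line 9: oyi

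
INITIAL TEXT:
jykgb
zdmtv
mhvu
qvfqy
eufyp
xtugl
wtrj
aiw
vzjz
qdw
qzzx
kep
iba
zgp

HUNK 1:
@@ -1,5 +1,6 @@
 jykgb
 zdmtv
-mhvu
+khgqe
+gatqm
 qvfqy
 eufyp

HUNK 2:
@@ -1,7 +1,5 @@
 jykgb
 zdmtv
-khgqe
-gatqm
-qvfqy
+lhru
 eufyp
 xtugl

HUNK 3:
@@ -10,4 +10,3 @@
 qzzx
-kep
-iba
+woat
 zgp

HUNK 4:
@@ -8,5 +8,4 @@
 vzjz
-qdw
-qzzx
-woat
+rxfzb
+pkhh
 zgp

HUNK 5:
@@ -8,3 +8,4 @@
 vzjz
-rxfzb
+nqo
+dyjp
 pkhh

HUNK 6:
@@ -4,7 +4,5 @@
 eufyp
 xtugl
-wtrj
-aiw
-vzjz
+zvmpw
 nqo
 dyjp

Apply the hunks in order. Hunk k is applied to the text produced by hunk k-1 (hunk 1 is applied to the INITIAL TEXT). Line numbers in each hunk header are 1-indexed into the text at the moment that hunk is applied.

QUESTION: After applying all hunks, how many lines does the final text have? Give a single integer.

Answer: 10

Derivation:
Hunk 1: at line 1 remove [mhvu] add [khgqe,gatqm] -> 15 lines: jykgb zdmtv khgqe gatqm qvfqy eufyp xtugl wtrj aiw vzjz qdw qzzx kep iba zgp
Hunk 2: at line 1 remove [khgqe,gatqm,qvfqy] add [lhru] -> 13 lines: jykgb zdmtv lhru eufyp xtugl wtrj aiw vzjz qdw qzzx kep iba zgp
Hunk 3: at line 10 remove [kep,iba] add [woat] -> 12 lines: jykgb zdmtv lhru eufyp xtugl wtrj aiw vzjz qdw qzzx woat zgp
Hunk 4: at line 8 remove [qdw,qzzx,woat] add [rxfzb,pkhh] -> 11 lines: jykgb zdmtv lhru eufyp xtugl wtrj aiw vzjz rxfzb pkhh zgp
Hunk 5: at line 8 remove [rxfzb] add [nqo,dyjp] -> 12 lines: jykgb zdmtv lhru eufyp xtugl wtrj aiw vzjz nqo dyjp pkhh zgp
Hunk 6: at line 4 remove [wtrj,aiw,vzjz] add [zvmpw] -> 10 lines: jykgb zdmtv lhru eufyp xtugl zvmpw nqo dyjp pkhh zgp
Final line count: 10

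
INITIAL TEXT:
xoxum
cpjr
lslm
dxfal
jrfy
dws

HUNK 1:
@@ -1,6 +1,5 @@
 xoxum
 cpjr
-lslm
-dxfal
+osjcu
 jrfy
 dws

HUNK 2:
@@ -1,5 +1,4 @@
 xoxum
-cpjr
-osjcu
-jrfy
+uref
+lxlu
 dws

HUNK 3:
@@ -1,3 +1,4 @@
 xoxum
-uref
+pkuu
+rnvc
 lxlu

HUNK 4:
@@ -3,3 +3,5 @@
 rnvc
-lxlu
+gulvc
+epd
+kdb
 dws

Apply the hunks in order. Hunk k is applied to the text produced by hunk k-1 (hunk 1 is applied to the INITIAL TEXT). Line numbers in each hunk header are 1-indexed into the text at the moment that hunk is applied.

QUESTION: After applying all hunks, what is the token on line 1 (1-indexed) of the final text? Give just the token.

Hunk 1: at line 1 remove [lslm,dxfal] add [osjcu] -> 5 lines: xoxum cpjr osjcu jrfy dws
Hunk 2: at line 1 remove [cpjr,osjcu,jrfy] add [uref,lxlu] -> 4 lines: xoxum uref lxlu dws
Hunk 3: at line 1 remove [uref] add [pkuu,rnvc] -> 5 lines: xoxum pkuu rnvc lxlu dws
Hunk 4: at line 3 remove [lxlu] add [gulvc,epd,kdb] -> 7 lines: xoxum pkuu rnvc gulvc epd kdb dws
Final line 1: xoxum

Answer: xoxum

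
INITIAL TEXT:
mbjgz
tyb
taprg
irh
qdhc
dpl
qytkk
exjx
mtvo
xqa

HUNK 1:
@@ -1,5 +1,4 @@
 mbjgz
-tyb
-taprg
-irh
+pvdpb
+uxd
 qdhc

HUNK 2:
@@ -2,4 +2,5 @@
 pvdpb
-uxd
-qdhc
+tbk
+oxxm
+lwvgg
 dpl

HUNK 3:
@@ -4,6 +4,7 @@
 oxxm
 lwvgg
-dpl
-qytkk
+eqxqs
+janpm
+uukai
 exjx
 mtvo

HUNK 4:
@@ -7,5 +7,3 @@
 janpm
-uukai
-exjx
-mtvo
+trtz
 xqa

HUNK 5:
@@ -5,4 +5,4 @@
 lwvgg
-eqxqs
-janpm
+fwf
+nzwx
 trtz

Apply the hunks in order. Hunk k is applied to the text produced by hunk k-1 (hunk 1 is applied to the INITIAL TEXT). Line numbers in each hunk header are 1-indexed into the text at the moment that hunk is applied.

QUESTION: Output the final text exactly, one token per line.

Hunk 1: at line 1 remove [tyb,taprg,irh] add [pvdpb,uxd] -> 9 lines: mbjgz pvdpb uxd qdhc dpl qytkk exjx mtvo xqa
Hunk 2: at line 2 remove [uxd,qdhc] add [tbk,oxxm,lwvgg] -> 10 lines: mbjgz pvdpb tbk oxxm lwvgg dpl qytkk exjx mtvo xqa
Hunk 3: at line 4 remove [dpl,qytkk] add [eqxqs,janpm,uukai] -> 11 lines: mbjgz pvdpb tbk oxxm lwvgg eqxqs janpm uukai exjx mtvo xqa
Hunk 4: at line 7 remove [uukai,exjx,mtvo] add [trtz] -> 9 lines: mbjgz pvdpb tbk oxxm lwvgg eqxqs janpm trtz xqa
Hunk 5: at line 5 remove [eqxqs,janpm] add [fwf,nzwx] -> 9 lines: mbjgz pvdpb tbk oxxm lwvgg fwf nzwx trtz xqa

Answer: mbjgz
pvdpb
tbk
oxxm
lwvgg
fwf
nzwx
trtz
xqa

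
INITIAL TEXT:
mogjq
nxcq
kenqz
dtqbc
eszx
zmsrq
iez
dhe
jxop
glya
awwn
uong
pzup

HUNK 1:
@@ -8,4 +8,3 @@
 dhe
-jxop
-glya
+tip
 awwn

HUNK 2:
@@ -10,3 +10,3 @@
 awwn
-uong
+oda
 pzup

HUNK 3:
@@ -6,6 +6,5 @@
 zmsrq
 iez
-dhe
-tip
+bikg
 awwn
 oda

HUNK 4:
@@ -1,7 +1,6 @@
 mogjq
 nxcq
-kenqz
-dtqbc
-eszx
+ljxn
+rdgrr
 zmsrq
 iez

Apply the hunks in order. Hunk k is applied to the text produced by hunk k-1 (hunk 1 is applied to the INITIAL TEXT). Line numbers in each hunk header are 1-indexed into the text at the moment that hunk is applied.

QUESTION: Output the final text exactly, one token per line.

Answer: mogjq
nxcq
ljxn
rdgrr
zmsrq
iez
bikg
awwn
oda
pzup

Derivation:
Hunk 1: at line 8 remove [jxop,glya] add [tip] -> 12 lines: mogjq nxcq kenqz dtqbc eszx zmsrq iez dhe tip awwn uong pzup
Hunk 2: at line 10 remove [uong] add [oda] -> 12 lines: mogjq nxcq kenqz dtqbc eszx zmsrq iez dhe tip awwn oda pzup
Hunk 3: at line 6 remove [dhe,tip] add [bikg] -> 11 lines: mogjq nxcq kenqz dtqbc eszx zmsrq iez bikg awwn oda pzup
Hunk 4: at line 1 remove [kenqz,dtqbc,eszx] add [ljxn,rdgrr] -> 10 lines: mogjq nxcq ljxn rdgrr zmsrq iez bikg awwn oda pzup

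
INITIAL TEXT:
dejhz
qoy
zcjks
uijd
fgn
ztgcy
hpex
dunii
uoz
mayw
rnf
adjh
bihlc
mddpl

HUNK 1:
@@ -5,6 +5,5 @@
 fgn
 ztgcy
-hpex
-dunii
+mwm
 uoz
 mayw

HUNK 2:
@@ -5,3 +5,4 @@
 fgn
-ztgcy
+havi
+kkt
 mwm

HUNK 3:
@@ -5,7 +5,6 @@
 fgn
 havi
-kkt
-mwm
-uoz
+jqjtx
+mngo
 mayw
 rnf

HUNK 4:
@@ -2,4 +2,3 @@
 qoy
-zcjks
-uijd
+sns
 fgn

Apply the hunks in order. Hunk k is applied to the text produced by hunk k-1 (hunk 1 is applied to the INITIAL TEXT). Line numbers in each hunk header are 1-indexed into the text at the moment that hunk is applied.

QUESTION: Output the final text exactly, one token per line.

Hunk 1: at line 5 remove [hpex,dunii] add [mwm] -> 13 lines: dejhz qoy zcjks uijd fgn ztgcy mwm uoz mayw rnf adjh bihlc mddpl
Hunk 2: at line 5 remove [ztgcy] add [havi,kkt] -> 14 lines: dejhz qoy zcjks uijd fgn havi kkt mwm uoz mayw rnf adjh bihlc mddpl
Hunk 3: at line 5 remove [kkt,mwm,uoz] add [jqjtx,mngo] -> 13 lines: dejhz qoy zcjks uijd fgn havi jqjtx mngo mayw rnf adjh bihlc mddpl
Hunk 4: at line 2 remove [zcjks,uijd] add [sns] -> 12 lines: dejhz qoy sns fgn havi jqjtx mngo mayw rnf adjh bihlc mddpl

Answer: dejhz
qoy
sns
fgn
havi
jqjtx
mngo
mayw
rnf
adjh
bihlc
mddpl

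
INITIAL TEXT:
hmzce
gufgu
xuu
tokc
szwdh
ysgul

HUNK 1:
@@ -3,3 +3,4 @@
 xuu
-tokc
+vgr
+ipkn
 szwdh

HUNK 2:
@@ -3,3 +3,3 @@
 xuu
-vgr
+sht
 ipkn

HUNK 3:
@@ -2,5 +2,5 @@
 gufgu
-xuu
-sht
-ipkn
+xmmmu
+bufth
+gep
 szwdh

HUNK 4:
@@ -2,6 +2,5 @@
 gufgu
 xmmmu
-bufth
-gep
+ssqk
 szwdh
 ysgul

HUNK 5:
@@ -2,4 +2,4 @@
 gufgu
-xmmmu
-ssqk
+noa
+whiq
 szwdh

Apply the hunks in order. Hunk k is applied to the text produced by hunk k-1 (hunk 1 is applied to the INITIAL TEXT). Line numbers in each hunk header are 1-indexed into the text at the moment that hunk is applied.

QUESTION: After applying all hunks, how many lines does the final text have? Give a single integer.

Hunk 1: at line 3 remove [tokc] add [vgr,ipkn] -> 7 lines: hmzce gufgu xuu vgr ipkn szwdh ysgul
Hunk 2: at line 3 remove [vgr] add [sht] -> 7 lines: hmzce gufgu xuu sht ipkn szwdh ysgul
Hunk 3: at line 2 remove [xuu,sht,ipkn] add [xmmmu,bufth,gep] -> 7 lines: hmzce gufgu xmmmu bufth gep szwdh ysgul
Hunk 4: at line 2 remove [bufth,gep] add [ssqk] -> 6 lines: hmzce gufgu xmmmu ssqk szwdh ysgul
Hunk 5: at line 2 remove [xmmmu,ssqk] add [noa,whiq] -> 6 lines: hmzce gufgu noa whiq szwdh ysgul
Final line count: 6

Answer: 6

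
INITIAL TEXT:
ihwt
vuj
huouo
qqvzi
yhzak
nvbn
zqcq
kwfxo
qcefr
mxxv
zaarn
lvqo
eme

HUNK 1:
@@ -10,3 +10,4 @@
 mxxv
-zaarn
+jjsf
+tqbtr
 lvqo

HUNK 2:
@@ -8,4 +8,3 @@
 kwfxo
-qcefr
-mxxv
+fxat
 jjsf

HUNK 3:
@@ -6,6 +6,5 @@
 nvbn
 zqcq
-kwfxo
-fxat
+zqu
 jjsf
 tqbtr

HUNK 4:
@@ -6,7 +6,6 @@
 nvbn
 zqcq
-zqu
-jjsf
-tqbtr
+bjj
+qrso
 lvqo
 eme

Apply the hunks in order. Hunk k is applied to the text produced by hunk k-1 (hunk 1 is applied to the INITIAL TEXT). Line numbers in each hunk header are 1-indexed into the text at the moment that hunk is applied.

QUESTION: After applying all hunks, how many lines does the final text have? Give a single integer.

Hunk 1: at line 10 remove [zaarn] add [jjsf,tqbtr] -> 14 lines: ihwt vuj huouo qqvzi yhzak nvbn zqcq kwfxo qcefr mxxv jjsf tqbtr lvqo eme
Hunk 2: at line 8 remove [qcefr,mxxv] add [fxat] -> 13 lines: ihwt vuj huouo qqvzi yhzak nvbn zqcq kwfxo fxat jjsf tqbtr lvqo eme
Hunk 3: at line 6 remove [kwfxo,fxat] add [zqu] -> 12 lines: ihwt vuj huouo qqvzi yhzak nvbn zqcq zqu jjsf tqbtr lvqo eme
Hunk 4: at line 6 remove [zqu,jjsf,tqbtr] add [bjj,qrso] -> 11 lines: ihwt vuj huouo qqvzi yhzak nvbn zqcq bjj qrso lvqo eme
Final line count: 11

Answer: 11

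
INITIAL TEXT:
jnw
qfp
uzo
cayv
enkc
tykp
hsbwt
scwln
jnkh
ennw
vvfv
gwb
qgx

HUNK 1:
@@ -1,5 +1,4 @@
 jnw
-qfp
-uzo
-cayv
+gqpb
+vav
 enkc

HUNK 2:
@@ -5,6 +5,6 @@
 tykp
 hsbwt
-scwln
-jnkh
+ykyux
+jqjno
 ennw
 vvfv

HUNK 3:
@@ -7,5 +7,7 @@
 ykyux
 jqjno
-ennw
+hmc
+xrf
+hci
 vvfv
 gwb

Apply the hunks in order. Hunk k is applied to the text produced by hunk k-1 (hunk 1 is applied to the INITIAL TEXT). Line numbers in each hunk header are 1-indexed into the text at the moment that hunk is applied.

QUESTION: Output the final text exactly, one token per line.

Answer: jnw
gqpb
vav
enkc
tykp
hsbwt
ykyux
jqjno
hmc
xrf
hci
vvfv
gwb
qgx

Derivation:
Hunk 1: at line 1 remove [qfp,uzo,cayv] add [gqpb,vav] -> 12 lines: jnw gqpb vav enkc tykp hsbwt scwln jnkh ennw vvfv gwb qgx
Hunk 2: at line 5 remove [scwln,jnkh] add [ykyux,jqjno] -> 12 lines: jnw gqpb vav enkc tykp hsbwt ykyux jqjno ennw vvfv gwb qgx
Hunk 3: at line 7 remove [ennw] add [hmc,xrf,hci] -> 14 lines: jnw gqpb vav enkc tykp hsbwt ykyux jqjno hmc xrf hci vvfv gwb qgx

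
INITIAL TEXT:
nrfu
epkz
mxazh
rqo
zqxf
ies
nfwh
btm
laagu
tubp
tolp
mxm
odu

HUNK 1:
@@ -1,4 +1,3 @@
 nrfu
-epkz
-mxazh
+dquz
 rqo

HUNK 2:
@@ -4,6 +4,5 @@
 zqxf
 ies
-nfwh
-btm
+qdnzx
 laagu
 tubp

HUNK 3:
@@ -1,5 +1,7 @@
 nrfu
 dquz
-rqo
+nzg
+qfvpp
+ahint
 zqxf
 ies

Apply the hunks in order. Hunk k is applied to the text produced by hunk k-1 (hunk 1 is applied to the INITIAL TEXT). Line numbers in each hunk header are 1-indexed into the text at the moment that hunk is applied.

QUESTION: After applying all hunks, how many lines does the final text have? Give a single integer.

Answer: 13

Derivation:
Hunk 1: at line 1 remove [epkz,mxazh] add [dquz] -> 12 lines: nrfu dquz rqo zqxf ies nfwh btm laagu tubp tolp mxm odu
Hunk 2: at line 4 remove [nfwh,btm] add [qdnzx] -> 11 lines: nrfu dquz rqo zqxf ies qdnzx laagu tubp tolp mxm odu
Hunk 3: at line 1 remove [rqo] add [nzg,qfvpp,ahint] -> 13 lines: nrfu dquz nzg qfvpp ahint zqxf ies qdnzx laagu tubp tolp mxm odu
Final line count: 13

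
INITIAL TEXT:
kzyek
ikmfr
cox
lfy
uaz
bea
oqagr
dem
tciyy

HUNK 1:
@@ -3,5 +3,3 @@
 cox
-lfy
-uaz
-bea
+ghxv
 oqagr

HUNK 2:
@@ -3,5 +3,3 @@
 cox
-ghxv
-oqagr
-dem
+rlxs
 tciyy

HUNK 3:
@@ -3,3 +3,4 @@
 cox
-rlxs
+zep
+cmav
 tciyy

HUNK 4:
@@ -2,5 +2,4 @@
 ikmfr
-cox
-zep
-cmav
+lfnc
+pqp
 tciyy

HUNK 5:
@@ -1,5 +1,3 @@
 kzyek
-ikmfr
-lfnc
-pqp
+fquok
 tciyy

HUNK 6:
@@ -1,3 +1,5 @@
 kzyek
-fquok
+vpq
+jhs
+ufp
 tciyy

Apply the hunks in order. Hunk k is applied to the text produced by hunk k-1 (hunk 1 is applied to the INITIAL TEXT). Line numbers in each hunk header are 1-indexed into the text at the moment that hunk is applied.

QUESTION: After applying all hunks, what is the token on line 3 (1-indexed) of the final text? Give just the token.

Answer: jhs

Derivation:
Hunk 1: at line 3 remove [lfy,uaz,bea] add [ghxv] -> 7 lines: kzyek ikmfr cox ghxv oqagr dem tciyy
Hunk 2: at line 3 remove [ghxv,oqagr,dem] add [rlxs] -> 5 lines: kzyek ikmfr cox rlxs tciyy
Hunk 3: at line 3 remove [rlxs] add [zep,cmav] -> 6 lines: kzyek ikmfr cox zep cmav tciyy
Hunk 4: at line 2 remove [cox,zep,cmav] add [lfnc,pqp] -> 5 lines: kzyek ikmfr lfnc pqp tciyy
Hunk 5: at line 1 remove [ikmfr,lfnc,pqp] add [fquok] -> 3 lines: kzyek fquok tciyy
Hunk 6: at line 1 remove [fquok] add [vpq,jhs,ufp] -> 5 lines: kzyek vpq jhs ufp tciyy
Final line 3: jhs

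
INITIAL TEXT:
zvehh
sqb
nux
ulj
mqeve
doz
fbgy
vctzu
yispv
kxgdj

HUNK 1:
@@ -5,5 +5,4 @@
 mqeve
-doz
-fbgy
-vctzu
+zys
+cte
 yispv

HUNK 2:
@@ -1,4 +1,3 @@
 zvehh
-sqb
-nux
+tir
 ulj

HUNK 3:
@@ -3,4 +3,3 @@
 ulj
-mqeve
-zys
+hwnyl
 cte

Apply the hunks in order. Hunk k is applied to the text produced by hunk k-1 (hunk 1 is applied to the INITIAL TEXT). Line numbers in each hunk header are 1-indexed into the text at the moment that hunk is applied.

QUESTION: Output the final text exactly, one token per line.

Answer: zvehh
tir
ulj
hwnyl
cte
yispv
kxgdj

Derivation:
Hunk 1: at line 5 remove [doz,fbgy,vctzu] add [zys,cte] -> 9 lines: zvehh sqb nux ulj mqeve zys cte yispv kxgdj
Hunk 2: at line 1 remove [sqb,nux] add [tir] -> 8 lines: zvehh tir ulj mqeve zys cte yispv kxgdj
Hunk 3: at line 3 remove [mqeve,zys] add [hwnyl] -> 7 lines: zvehh tir ulj hwnyl cte yispv kxgdj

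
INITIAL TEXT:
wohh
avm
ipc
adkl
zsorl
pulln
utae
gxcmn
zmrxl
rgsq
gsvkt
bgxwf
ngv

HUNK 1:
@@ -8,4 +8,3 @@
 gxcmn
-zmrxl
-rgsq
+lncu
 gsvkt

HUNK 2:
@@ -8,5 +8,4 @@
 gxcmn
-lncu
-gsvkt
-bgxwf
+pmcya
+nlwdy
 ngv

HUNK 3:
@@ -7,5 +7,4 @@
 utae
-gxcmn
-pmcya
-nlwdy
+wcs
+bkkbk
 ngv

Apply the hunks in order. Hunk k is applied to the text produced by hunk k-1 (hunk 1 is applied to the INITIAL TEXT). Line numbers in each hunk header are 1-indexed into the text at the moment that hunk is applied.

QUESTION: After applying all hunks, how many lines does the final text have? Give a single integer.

Hunk 1: at line 8 remove [zmrxl,rgsq] add [lncu] -> 12 lines: wohh avm ipc adkl zsorl pulln utae gxcmn lncu gsvkt bgxwf ngv
Hunk 2: at line 8 remove [lncu,gsvkt,bgxwf] add [pmcya,nlwdy] -> 11 lines: wohh avm ipc adkl zsorl pulln utae gxcmn pmcya nlwdy ngv
Hunk 3: at line 7 remove [gxcmn,pmcya,nlwdy] add [wcs,bkkbk] -> 10 lines: wohh avm ipc adkl zsorl pulln utae wcs bkkbk ngv
Final line count: 10

Answer: 10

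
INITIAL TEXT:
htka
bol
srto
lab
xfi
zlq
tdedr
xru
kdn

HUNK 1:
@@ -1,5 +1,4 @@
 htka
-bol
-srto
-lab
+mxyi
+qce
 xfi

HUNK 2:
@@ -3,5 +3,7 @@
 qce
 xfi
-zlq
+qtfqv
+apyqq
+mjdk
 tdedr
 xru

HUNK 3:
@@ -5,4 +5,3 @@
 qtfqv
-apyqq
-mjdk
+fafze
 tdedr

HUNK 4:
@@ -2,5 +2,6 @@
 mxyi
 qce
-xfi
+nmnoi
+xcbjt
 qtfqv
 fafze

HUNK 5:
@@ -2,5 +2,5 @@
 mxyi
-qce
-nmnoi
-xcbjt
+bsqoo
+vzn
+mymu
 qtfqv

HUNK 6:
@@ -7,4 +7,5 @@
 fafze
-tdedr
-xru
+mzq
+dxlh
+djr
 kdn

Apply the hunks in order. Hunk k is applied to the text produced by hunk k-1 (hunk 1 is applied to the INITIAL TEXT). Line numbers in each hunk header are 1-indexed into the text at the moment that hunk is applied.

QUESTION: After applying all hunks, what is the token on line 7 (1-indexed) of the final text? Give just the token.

Answer: fafze

Derivation:
Hunk 1: at line 1 remove [bol,srto,lab] add [mxyi,qce] -> 8 lines: htka mxyi qce xfi zlq tdedr xru kdn
Hunk 2: at line 3 remove [zlq] add [qtfqv,apyqq,mjdk] -> 10 lines: htka mxyi qce xfi qtfqv apyqq mjdk tdedr xru kdn
Hunk 3: at line 5 remove [apyqq,mjdk] add [fafze] -> 9 lines: htka mxyi qce xfi qtfqv fafze tdedr xru kdn
Hunk 4: at line 2 remove [xfi] add [nmnoi,xcbjt] -> 10 lines: htka mxyi qce nmnoi xcbjt qtfqv fafze tdedr xru kdn
Hunk 5: at line 2 remove [qce,nmnoi,xcbjt] add [bsqoo,vzn,mymu] -> 10 lines: htka mxyi bsqoo vzn mymu qtfqv fafze tdedr xru kdn
Hunk 6: at line 7 remove [tdedr,xru] add [mzq,dxlh,djr] -> 11 lines: htka mxyi bsqoo vzn mymu qtfqv fafze mzq dxlh djr kdn
Final line 7: fafze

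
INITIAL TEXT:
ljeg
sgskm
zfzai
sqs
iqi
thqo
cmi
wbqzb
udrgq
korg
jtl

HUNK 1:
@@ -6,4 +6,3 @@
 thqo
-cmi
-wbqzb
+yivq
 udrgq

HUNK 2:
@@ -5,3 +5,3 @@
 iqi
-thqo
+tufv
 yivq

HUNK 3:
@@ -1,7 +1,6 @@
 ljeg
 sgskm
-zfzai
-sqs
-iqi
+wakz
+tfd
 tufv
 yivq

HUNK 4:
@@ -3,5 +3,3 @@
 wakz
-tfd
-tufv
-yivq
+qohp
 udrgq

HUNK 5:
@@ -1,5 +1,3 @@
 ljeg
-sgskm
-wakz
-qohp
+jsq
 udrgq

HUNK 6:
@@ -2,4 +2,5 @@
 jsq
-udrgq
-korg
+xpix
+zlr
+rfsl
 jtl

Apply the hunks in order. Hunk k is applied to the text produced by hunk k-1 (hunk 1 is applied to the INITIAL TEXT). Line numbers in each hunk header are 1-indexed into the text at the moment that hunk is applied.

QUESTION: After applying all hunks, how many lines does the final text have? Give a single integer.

Answer: 6

Derivation:
Hunk 1: at line 6 remove [cmi,wbqzb] add [yivq] -> 10 lines: ljeg sgskm zfzai sqs iqi thqo yivq udrgq korg jtl
Hunk 2: at line 5 remove [thqo] add [tufv] -> 10 lines: ljeg sgskm zfzai sqs iqi tufv yivq udrgq korg jtl
Hunk 3: at line 1 remove [zfzai,sqs,iqi] add [wakz,tfd] -> 9 lines: ljeg sgskm wakz tfd tufv yivq udrgq korg jtl
Hunk 4: at line 3 remove [tfd,tufv,yivq] add [qohp] -> 7 lines: ljeg sgskm wakz qohp udrgq korg jtl
Hunk 5: at line 1 remove [sgskm,wakz,qohp] add [jsq] -> 5 lines: ljeg jsq udrgq korg jtl
Hunk 6: at line 2 remove [udrgq,korg] add [xpix,zlr,rfsl] -> 6 lines: ljeg jsq xpix zlr rfsl jtl
Final line count: 6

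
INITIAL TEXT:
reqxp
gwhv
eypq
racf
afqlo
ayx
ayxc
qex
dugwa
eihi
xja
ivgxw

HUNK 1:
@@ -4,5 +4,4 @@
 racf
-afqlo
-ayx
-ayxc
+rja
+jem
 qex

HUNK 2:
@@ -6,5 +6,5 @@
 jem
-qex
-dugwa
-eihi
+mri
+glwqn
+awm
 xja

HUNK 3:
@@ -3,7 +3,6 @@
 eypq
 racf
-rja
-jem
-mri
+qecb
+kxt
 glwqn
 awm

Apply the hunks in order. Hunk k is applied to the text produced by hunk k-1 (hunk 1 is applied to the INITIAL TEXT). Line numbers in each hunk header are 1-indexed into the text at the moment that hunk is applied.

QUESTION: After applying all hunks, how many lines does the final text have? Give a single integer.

Answer: 10

Derivation:
Hunk 1: at line 4 remove [afqlo,ayx,ayxc] add [rja,jem] -> 11 lines: reqxp gwhv eypq racf rja jem qex dugwa eihi xja ivgxw
Hunk 2: at line 6 remove [qex,dugwa,eihi] add [mri,glwqn,awm] -> 11 lines: reqxp gwhv eypq racf rja jem mri glwqn awm xja ivgxw
Hunk 3: at line 3 remove [rja,jem,mri] add [qecb,kxt] -> 10 lines: reqxp gwhv eypq racf qecb kxt glwqn awm xja ivgxw
Final line count: 10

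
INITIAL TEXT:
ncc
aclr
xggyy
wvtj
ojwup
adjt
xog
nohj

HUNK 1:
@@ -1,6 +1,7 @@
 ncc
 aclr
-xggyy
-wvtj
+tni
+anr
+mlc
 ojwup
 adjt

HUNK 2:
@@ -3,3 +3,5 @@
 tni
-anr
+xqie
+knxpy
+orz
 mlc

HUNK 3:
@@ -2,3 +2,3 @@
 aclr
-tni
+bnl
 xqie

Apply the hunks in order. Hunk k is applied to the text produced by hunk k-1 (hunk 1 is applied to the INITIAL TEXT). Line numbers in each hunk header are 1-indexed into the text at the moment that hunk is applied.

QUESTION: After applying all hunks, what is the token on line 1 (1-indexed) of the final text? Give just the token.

Answer: ncc

Derivation:
Hunk 1: at line 1 remove [xggyy,wvtj] add [tni,anr,mlc] -> 9 lines: ncc aclr tni anr mlc ojwup adjt xog nohj
Hunk 2: at line 3 remove [anr] add [xqie,knxpy,orz] -> 11 lines: ncc aclr tni xqie knxpy orz mlc ojwup adjt xog nohj
Hunk 3: at line 2 remove [tni] add [bnl] -> 11 lines: ncc aclr bnl xqie knxpy orz mlc ojwup adjt xog nohj
Final line 1: ncc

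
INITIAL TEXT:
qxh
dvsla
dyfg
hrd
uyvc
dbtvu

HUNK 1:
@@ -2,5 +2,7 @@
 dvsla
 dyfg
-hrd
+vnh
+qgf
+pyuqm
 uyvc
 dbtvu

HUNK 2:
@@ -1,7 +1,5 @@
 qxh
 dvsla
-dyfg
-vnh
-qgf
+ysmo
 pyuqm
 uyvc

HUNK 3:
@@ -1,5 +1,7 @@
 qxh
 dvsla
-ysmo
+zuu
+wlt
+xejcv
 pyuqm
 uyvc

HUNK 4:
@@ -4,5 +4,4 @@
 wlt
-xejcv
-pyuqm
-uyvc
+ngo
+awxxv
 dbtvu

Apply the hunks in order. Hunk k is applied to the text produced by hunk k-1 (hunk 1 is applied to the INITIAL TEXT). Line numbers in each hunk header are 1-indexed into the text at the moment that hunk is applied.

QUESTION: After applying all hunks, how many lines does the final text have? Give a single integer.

Hunk 1: at line 2 remove [hrd] add [vnh,qgf,pyuqm] -> 8 lines: qxh dvsla dyfg vnh qgf pyuqm uyvc dbtvu
Hunk 2: at line 1 remove [dyfg,vnh,qgf] add [ysmo] -> 6 lines: qxh dvsla ysmo pyuqm uyvc dbtvu
Hunk 3: at line 1 remove [ysmo] add [zuu,wlt,xejcv] -> 8 lines: qxh dvsla zuu wlt xejcv pyuqm uyvc dbtvu
Hunk 4: at line 4 remove [xejcv,pyuqm,uyvc] add [ngo,awxxv] -> 7 lines: qxh dvsla zuu wlt ngo awxxv dbtvu
Final line count: 7

Answer: 7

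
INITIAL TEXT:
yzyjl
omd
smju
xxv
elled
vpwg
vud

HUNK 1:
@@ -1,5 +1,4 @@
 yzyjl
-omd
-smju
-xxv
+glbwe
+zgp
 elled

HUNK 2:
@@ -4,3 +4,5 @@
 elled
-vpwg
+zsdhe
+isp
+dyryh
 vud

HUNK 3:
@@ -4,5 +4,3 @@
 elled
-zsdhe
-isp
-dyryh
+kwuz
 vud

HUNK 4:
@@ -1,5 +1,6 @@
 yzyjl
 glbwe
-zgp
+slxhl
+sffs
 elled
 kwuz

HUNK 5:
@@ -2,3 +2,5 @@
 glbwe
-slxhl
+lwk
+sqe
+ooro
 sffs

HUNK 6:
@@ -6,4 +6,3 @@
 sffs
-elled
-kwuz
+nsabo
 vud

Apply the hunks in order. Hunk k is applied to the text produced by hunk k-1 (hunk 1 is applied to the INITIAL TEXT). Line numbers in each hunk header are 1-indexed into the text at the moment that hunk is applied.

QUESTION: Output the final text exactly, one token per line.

Hunk 1: at line 1 remove [omd,smju,xxv] add [glbwe,zgp] -> 6 lines: yzyjl glbwe zgp elled vpwg vud
Hunk 2: at line 4 remove [vpwg] add [zsdhe,isp,dyryh] -> 8 lines: yzyjl glbwe zgp elled zsdhe isp dyryh vud
Hunk 3: at line 4 remove [zsdhe,isp,dyryh] add [kwuz] -> 6 lines: yzyjl glbwe zgp elled kwuz vud
Hunk 4: at line 1 remove [zgp] add [slxhl,sffs] -> 7 lines: yzyjl glbwe slxhl sffs elled kwuz vud
Hunk 5: at line 2 remove [slxhl] add [lwk,sqe,ooro] -> 9 lines: yzyjl glbwe lwk sqe ooro sffs elled kwuz vud
Hunk 6: at line 6 remove [elled,kwuz] add [nsabo] -> 8 lines: yzyjl glbwe lwk sqe ooro sffs nsabo vud

Answer: yzyjl
glbwe
lwk
sqe
ooro
sffs
nsabo
vud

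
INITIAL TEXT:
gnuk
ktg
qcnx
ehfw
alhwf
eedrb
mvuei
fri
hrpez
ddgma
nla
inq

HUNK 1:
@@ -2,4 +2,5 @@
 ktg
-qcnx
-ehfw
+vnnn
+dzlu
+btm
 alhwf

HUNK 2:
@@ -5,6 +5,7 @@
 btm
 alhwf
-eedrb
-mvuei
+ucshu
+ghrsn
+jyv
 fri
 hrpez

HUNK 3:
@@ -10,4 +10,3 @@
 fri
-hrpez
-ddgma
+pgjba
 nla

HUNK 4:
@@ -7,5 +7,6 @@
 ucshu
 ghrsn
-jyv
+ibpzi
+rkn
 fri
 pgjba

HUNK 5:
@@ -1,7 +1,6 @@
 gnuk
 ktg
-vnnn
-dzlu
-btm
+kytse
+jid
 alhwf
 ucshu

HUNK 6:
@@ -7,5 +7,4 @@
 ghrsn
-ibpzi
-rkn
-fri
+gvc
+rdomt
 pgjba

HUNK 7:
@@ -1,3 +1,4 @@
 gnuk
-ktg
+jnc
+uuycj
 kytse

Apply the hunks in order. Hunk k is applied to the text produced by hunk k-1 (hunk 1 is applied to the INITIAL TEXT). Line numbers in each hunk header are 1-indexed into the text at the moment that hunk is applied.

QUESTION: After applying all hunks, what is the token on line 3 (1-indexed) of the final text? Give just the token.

Answer: uuycj

Derivation:
Hunk 1: at line 2 remove [qcnx,ehfw] add [vnnn,dzlu,btm] -> 13 lines: gnuk ktg vnnn dzlu btm alhwf eedrb mvuei fri hrpez ddgma nla inq
Hunk 2: at line 5 remove [eedrb,mvuei] add [ucshu,ghrsn,jyv] -> 14 lines: gnuk ktg vnnn dzlu btm alhwf ucshu ghrsn jyv fri hrpez ddgma nla inq
Hunk 3: at line 10 remove [hrpez,ddgma] add [pgjba] -> 13 lines: gnuk ktg vnnn dzlu btm alhwf ucshu ghrsn jyv fri pgjba nla inq
Hunk 4: at line 7 remove [jyv] add [ibpzi,rkn] -> 14 lines: gnuk ktg vnnn dzlu btm alhwf ucshu ghrsn ibpzi rkn fri pgjba nla inq
Hunk 5: at line 1 remove [vnnn,dzlu,btm] add [kytse,jid] -> 13 lines: gnuk ktg kytse jid alhwf ucshu ghrsn ibpzi rkn fri pgjba nla inq
Hunk 6: at line 7 remove [ibpzi,rkn,fri] add [gvc,rdomt] -> 12 lines: gnuk ktg kytse jid alhwf ucshu ghrsn gvc rdomt pgjba nla inq
Hunk 7: at line 1 remove [ktg] add [jnc,uuycj] -> 13 lines: gnuk jnc uuycj kytse jid alhwf ucshu ghrsn gvc rdomt pgjba nla inq
Final line 3: uuycj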